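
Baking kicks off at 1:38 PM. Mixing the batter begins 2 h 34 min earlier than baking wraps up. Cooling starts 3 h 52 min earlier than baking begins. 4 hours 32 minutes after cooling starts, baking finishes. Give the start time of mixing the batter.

11:44 AM

Cooling starts at 1:38 PM − 232 min = 9:46 AM.
Baking ends at 9:46 AM + 272 min = 2:18 PM.
Mixing the batter starts at 2:18 PM − 154 min = 11:44 AM.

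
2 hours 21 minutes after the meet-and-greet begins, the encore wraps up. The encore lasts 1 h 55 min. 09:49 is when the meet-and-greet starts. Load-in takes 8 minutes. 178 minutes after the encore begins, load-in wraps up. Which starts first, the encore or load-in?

the encore

The encore ends at 09:49 + 141 min = 12:10.
The encore starts at 12:10 − 115 min = 10:15.
Load-in ends at 10:15 + 178 min = 13:13.
Load-in starts at 13:13 − 8 min = 13:05.
The encore starts at 10:15 and load-in starts at 13:05, so the encore is first.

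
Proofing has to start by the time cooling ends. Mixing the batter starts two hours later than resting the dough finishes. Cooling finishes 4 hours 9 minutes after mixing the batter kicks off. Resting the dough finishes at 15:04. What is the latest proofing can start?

21:13

Mixing the batter starts at 15:04 + 120 min = 17:04.
Cooling ends at 17:04 + 249 min = 21:13.
Proofing is bounded by cooling, so the latest it can start is 21:13.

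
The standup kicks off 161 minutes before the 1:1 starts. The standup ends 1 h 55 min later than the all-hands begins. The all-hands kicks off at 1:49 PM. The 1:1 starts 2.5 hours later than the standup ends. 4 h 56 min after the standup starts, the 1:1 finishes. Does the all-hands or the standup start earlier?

the all-hands

The standup ends at 1:49 PM + 115 min = 3:44 PM.
The 1:1 starts at 3:44 PM + 150 min = 6:14 PM.
The standup starts at 6:14 PM − 161 min = 3:33 PM.
The all-hands starts at 1:49 PM and the standup starts at 3:33 PM, so the all-hands is first.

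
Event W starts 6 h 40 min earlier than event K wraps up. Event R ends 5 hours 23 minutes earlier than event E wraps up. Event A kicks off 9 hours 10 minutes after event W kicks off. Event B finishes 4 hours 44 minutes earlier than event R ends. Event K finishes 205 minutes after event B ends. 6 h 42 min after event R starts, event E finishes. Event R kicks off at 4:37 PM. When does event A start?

Event E ends at 4:37 PM + 402 min = 11:19 PM.
Event R ends at 11:19 PM − 323 min = 5:56 PM.
Event B ends at 5:56 PM − 284 min = 1:12 PM.
Event K ends at 1:12 PM + 205 min = 4:37 PM.
Event W starts at 4:37 PM − 400 min = 9:57 AM.
Event A starts at 9:57 AM + 550 min = 7:07 PM.

7:07 PM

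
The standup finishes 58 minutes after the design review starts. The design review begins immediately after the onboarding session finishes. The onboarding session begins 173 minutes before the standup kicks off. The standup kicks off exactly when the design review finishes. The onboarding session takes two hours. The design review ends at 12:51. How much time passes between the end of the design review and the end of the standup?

5 minutes

The standup starts at 12:51.
The onboarding session starts at 12:51 − 173 min = 09:58.
The onboarding session ends at 09:58 + 120 min = 11:58.
So the design review starts at 11:58.
The standup ends at 11:58 + 58 min = 12:56.
From 12:51 to 12:56 is 5 minutes.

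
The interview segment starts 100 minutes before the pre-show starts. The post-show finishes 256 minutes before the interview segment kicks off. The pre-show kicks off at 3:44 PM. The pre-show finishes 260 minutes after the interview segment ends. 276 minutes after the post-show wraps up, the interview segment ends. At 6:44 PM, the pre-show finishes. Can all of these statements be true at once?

Yes

The interview segment starts at 3:44 PM − 100 min = 2:04 PM.
The post-show ends at 2:04 PM − 256 min = 9:48 AM.
The interview segment ends at 9:48 AM + 276 min = 2:24 PM.
The pre-show ends at 2:24 PM + 260 min = 6:44 PM.
That matches the stated 6:44 PM, so the schedule is consistent.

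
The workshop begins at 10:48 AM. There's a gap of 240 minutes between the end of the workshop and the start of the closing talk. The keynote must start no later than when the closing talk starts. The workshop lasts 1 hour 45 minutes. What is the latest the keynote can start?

4:33 PM

The workshop ends at 10:48 AM + 105 min = 12:33 PM.
The closing talk starts at 12:33 PM + 240 min = 4:33 PM.
The keynote is bounded by the closing talk, so the latest it can start is 4:33 PM.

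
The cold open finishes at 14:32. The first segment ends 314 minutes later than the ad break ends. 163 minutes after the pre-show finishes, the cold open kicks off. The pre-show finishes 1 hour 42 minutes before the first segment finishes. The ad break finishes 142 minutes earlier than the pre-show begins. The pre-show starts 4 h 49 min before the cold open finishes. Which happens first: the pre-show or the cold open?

The pre-show starts at 14:32 − 289 min = 09:43.
The ad break ends at 09:43 − 142 min = 07:21.
The first segment ends at 07:21 + 314 min = 12:35.
The pre-show ends at 12:35 − 102 min = 10:53.
The cold open starts at 10:53 + 163 min = 13:36.
The pre-show starts at 09:43 and the cold open starts at 13:36, so the pre-show is first.

the pre-show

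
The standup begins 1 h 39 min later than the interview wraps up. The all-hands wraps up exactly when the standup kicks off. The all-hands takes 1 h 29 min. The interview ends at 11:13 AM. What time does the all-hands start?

The standup starts at 11:13 AM + 99 min = 12:52 PM.
So the all-hands ends at 12:52 PM.
The all-hands starts at 12:52 PM − 89 min = 11:23 AM.

11:23 AM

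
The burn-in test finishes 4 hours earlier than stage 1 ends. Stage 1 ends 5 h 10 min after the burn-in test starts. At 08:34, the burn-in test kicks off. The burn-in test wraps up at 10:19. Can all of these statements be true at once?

Stage 1 ends at 08:34 + 310 min = 13:44.
The burn-in test ends at 13:44 − 240 min = 09:44.
But the burn-in test is also said to end at 10:19 — a 35-minute conflict.

No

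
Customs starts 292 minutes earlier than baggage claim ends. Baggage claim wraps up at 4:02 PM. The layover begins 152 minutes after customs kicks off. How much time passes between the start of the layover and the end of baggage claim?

Customs starts at 4:02 PM − 292 min = 11:10 AM.
The layover starts at 11:10 AM + 152 min = 1:42 PM.
From 1:42 PM to 4:02 PM is 2 h 20 min.

2 h 20 min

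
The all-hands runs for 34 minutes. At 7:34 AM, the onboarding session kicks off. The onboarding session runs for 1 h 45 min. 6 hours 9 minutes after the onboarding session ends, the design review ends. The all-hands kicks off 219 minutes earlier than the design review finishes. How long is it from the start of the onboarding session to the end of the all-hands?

4 hours 49 minutes

The onboarding session ends at 7:34 AM + 105 min = 9:19 AM.
The design review ends at 9:19 AM + 369 min = 3:28 PM.
The all-hands starts at 3:28 PM − 219 min = 11:49 AM.
The all-hands ends at 11:49 AM + 34 min = 12:23 PM.
From 7:34 AM to 12:23 PM is 4 hours 49 minutes.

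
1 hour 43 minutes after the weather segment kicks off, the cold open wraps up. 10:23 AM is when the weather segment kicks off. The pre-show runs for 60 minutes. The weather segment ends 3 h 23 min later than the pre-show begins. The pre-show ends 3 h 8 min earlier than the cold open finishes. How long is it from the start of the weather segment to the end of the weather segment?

The cold open ends at 10:23 AM + 103 min = 12:06 PM.
The pre-show ends at 12:06 PM − 188 min = 8:58 AM.
The pre-show starts at 8:58 AM − 60 min = 7:58 AM.
The weather segment ends at 7:58 AM + 203 min = 11:21 AM.
From 10:23 AM to 11:21 AM is 58 minutes.

58 minutes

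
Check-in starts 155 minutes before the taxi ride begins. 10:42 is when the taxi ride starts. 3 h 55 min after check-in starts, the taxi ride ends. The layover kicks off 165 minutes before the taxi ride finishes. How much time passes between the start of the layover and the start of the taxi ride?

Check-in starts at 10:42 − 155 min = 08:07.
The taxi ride ends at 08:07 + 235 min = 12:02.
The layover starts at 12:02 − 165 min = 09:17.
From 09:17 to 10:42 is 1 h 25 min.

1 h 25 min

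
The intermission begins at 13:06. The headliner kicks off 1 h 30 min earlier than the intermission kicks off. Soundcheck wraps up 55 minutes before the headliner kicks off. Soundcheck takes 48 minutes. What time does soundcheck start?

The headliner starts at 13:06 − 90 min = 11:36.
Soundcheck ends at 11:36 − 55 min = 10:41.
Soundcheck starts at 10:41 − 48 min = 09:53.

09:53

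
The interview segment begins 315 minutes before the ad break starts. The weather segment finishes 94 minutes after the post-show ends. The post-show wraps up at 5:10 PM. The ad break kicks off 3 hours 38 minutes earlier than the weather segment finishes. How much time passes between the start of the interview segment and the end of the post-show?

The weather segment ends at 5:10 PM + 94 min = 6:44 PM.
The ad break starts at 6:44 PM − 218 min = 3:06 PM.
The interview segment starts at 3:06 PM − 315 min = 9:51 AM.
From 9:51 AM to 5:10 PM is 7 hours 19 minutes.

7 hours 19 minutes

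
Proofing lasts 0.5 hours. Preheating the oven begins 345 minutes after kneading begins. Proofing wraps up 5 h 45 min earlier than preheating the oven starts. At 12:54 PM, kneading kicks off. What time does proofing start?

12:24 PM

Preheating the oven starts at 12:54 PM + 345 min = 6:39 PM.
Proofing ends at 6:39 PM − 345 min = 12:54 PM.
Proofing starts at 12:54 PM − 30 min = 12:24 PM.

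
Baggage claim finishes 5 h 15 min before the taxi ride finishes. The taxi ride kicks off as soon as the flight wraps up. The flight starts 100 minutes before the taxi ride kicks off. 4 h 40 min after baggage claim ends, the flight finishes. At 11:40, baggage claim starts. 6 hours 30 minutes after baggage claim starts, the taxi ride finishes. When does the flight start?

15:55

The taxi ride ends at 11:40 + 390 min = 18:10.
Baggage claim ends at 18:10 − 315 min = 12:55.
The flight ends at 12:55 + 280 min = 17:35.
So the taxi ride starts at 17:35.
The flight starts at 17:35 − 100 min = 15:55.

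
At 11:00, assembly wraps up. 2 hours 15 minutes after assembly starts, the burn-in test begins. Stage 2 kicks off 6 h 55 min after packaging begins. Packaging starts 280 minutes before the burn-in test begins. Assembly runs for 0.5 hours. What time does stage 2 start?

15:00

Assembly starts at 11:00 − 30 min = 10:30.
The burn-in test starts at 10:30 + 135 min = 12:45.
Packaging starts at 12:45 − 280 min = 08:05.
Stage 2 starts at 08:05 + 415 min = 15:00.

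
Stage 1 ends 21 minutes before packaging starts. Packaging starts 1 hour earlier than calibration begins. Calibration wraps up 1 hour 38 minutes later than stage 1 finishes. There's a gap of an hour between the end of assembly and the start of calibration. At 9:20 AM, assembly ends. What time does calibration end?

Calibration starts at 9:20 AM + 60 min = 10:20 AM.
Packaging starts at 10:20 AM − 60 min = 9:20 AM.
Stage 1 ends at 9:20 AM − 21 min = 8:59 AM.
Calibration ends at 8:59 AM + 98 min = 10:37 AM.

10:37 AM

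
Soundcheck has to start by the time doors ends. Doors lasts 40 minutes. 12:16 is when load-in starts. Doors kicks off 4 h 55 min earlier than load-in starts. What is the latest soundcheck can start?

Doors starts at 12:16 − 295 min = 07:21.
Doors ends at 07:21 + 40 min = 08:01.
Soundcheck is bounded by doors, so the latest it can start is 08:01.

08:01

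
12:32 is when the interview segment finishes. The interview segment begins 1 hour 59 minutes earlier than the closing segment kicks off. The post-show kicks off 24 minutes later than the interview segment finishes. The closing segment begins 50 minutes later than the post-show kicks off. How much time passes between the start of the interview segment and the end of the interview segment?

The post-show starts at 12:32 + 24 min = 12:56.
The closing segment starts at 12:56 + 50 min = 13:46.
The interview segment starts at 13:46 − 119 min = 11:47.
From 11:47 to 12:32 is 45 minutes.

45 minutes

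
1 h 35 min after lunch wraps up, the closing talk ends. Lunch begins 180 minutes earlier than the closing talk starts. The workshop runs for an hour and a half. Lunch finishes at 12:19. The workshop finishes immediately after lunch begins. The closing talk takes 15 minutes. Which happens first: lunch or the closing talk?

The closing talk ends at 12:19 + 95 min = 13:54.
The closing talk starts at 13:54 − 15 min = 13:39.
Lunch starts at 13:39 − 180 min = 10:39.
Lunch starts at 10:39 and the closing talk starts at 13:39, so lunch is first.

lunch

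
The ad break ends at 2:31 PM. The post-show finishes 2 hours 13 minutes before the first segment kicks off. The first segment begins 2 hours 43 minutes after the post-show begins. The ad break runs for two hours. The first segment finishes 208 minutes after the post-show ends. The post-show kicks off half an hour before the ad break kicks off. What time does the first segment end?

3:59 PM

The ad break starts at 2:31 PM − 120 min = 12:31 PM.
The post-show starts at 12:31 PM − 30 min = 12:01 PM.
The first segment starts at 12:01 PM + 163 min = 2:44 PM.
The post-show ends at 2:44 PM − 133 min = 12:31 PM.
The first segment ends at 12:31 PM + 208 min = 3:59 PM.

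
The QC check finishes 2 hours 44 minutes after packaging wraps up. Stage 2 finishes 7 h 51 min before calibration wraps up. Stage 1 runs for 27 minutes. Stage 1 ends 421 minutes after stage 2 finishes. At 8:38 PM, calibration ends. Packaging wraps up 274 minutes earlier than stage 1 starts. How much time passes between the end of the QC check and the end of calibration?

3 h 7 min

Stage 2 ends at 8:38 PM − 471 min = 12:47 PM.
Stage 1 ends at 12:47 PM + 421 min = 7:48 PM.
Stage 1 starts at 7:48 PM − 27 min = 7:21 PM.
Packaging ends at 7:21 PM − 274 min = 2:47 PM.
The QC check ends at 2:47 PM + 164 min = 5:31 PM.
From 5:31 PM to 8:38 PM is 3 h 7 min.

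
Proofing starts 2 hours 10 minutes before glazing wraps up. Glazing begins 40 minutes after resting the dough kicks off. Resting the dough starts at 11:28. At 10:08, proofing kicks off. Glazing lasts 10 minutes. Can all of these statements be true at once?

Glazing starts at 11:28 + 40 min = 12:08.
Glazing ends at 12:08 + 10 min = 12:18.
Proofing starts at 12:18 − 130 min = 10:08.
That matches the stated 10:08, so the schedule is consistent.

Yes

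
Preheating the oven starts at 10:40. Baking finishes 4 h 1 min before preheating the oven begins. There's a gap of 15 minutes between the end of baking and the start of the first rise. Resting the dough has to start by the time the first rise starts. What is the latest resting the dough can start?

06:54

Baking ends at 10:40 − 241 min = 06:39.
The first rise starts at 06:39 + 15 min = 06:54.
Resting the dough is bounded by the first rise, so the latest it can start is 06:54.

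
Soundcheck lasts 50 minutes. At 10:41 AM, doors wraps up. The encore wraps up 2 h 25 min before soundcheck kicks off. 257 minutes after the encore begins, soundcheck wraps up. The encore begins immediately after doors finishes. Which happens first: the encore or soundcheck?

the encore

The encore starts at 10:41 AM.
Soundcheck ends at 10:41 AM + 257 min = 2:58 PM.
Soundcheck starts at 2:58 PM − 50 min = 2:08 PM.
The encore starts at 10:41 AM and soundcheck starts at 2:08 PM, so the encore is first.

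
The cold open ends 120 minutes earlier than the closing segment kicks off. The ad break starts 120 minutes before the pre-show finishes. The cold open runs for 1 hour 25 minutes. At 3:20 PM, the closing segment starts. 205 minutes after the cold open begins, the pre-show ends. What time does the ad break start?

1:20 PM

The cold open ends at 3:20 PM − 120 min = 1:20 PM.
The cold open starts at 1:20 PM − 85 min = 11:55 AM.
The pre-show ends at 11:55 AM + 205 min = 3:20 PM.
The ad break starts at 3:20 PM − 120 min = 1:20 PM.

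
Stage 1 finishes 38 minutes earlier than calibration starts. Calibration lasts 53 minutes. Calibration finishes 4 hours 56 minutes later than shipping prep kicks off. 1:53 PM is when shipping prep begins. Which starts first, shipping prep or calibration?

Calibration ends at 1:53 PM + 296 min = 6:49 PM.
Calibration starts at 6:49 PM − 53 min = 5:56 PM.
Shipping prep starts at 1:53 PM and calibration starts at 5:56 PM, so shipping prep is first.

shipping prep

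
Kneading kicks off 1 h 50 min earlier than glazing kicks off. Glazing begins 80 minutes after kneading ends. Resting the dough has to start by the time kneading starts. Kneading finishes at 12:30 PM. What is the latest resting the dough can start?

Glazing starts at 12:30 PM + 80 min = 1:50 PM.
Kneading starts at 1:50 PM − 110 min = 12:00 PM.
Resting the dough is bounded by kneading, so the latest it can start is 12:00 PM.

12:00 PM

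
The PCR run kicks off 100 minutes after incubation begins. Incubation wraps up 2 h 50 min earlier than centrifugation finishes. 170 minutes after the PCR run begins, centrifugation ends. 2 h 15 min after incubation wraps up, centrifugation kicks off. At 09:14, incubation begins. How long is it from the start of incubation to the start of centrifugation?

3 h 55 min

The PCR run starts at 09:14 + 100 min = 10:54.
Centrifugation ends at 10:54 + 170 min = 13:44.
Incubation ends at 13:44 − 170 min = 10:54.
Centrifugation starts at 10:54 + 135 min = 13:09.
From 09:14 to 13:09 is 3 h 55 min.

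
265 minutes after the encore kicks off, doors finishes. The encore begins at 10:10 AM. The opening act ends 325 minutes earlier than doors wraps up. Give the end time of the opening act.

Doors ends at 10:10 AM + 265 min = 2:35 PM.
The opening act ends at 2:35 PM − 325 min = 9:10 AM.

9:10 AM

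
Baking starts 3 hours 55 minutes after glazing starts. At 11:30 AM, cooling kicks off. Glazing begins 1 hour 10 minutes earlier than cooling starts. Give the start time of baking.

2:15 PM

Glazing starts at 11:30 AM − 70 min = 10:20 AM.
Baking starts at 10:20 AM + 235 min = 2:15 PM.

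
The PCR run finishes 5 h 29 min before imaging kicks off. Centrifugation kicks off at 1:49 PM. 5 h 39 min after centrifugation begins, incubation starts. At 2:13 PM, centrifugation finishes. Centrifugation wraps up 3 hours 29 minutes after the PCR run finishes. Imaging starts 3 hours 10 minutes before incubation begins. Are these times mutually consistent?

No

Incubation starts at 1:49 PM + 339 min = 7:28 PM.
Imaging starts at 7:28 PM − 190 min = 4:18 PM.
The PCR run ends at 4:18 PM − 329 min = 10:49 AM.
Centrifugation ends at 10:49 AM + 209 min = 2:18 PM.
But centrifugation is also said to end at 2:13 PM — a 5-minute conflict.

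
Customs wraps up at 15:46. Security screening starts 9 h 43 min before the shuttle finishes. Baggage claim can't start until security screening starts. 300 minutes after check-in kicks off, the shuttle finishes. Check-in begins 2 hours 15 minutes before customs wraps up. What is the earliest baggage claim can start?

Check-in starts at 15:46 − 135 min = 13:31.
The shuttle ends at 13:31 + 300 min = 18:31.
Security screening starts at 18:31 − 583 min = 08:48.
Baggage claim is bounded by security screening, so the earliest it can start is 08:48.

08:48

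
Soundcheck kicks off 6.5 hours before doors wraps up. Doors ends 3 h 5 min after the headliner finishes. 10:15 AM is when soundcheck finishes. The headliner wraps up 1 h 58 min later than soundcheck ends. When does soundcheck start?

The headliner ends at 10:15 AM + 118 min = 12:13 PM.
Doors ends at 12:13 PM + 185 min = 3:18 PM.
Soundcheck starts at 3:18 PM − 390 min = 8:48 AM.

8:48 AM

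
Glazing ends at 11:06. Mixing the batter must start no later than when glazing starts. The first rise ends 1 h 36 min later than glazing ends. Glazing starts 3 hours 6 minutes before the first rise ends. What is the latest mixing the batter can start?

09:36

The first rise ends at 11:06 + 96 min = 12:42.
Glazing starts at 12:42 − 186 min = 09:36.
Mixing the batter is bounded by glazing, so the latest it can start is 09:36.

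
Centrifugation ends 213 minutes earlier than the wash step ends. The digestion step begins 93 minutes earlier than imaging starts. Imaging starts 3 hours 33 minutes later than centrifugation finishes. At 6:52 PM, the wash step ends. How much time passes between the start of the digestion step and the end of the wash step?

Centrifugation ends at 6:52 PM − 213 min = 3:19 PM.
Imaging starts at 3:19 PM + 213 min = 6:52 PM.
The digestion step starts at 6:52 PM − 93 min = 5:19 PM.
From 5:19 PM to 6:52 PM is 1 h 33 min.

1 h 33 min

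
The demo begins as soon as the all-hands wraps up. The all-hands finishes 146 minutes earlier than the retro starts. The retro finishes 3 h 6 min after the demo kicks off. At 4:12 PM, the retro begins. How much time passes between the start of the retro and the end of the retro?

The all-hands ends at 4:12 PM − 146 min = 1:46 PM.
So the demo starts at 1:46 PM.
The retro ends at 1:46 PM + 186 min = 4:52 PM.
From 4:12 PM to 4:52 PM is 40 minutes.

40 minutes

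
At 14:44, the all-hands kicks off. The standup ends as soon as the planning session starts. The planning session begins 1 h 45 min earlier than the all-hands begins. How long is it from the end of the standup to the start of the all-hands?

The planning session starts at 14:44 − 105 min = 12:59.
So the standup ends at 12:59.
From 12:59 to 14:44 is 1 hour 45 minutes.

1 hour 45 minutes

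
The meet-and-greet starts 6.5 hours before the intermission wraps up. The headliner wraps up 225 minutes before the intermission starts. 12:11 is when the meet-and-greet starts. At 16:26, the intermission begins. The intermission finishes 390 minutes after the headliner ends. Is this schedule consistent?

No

The headliner ends at 16:26 − 225 min = 12:41.
The intermission ends at 12:41 + 390 min = 19:11.
The meet-and-greet starts at 19:11 − 390 min = 12:41.
But the meet-and-greet is also said to start at 12:11 — a 30-minute conflict.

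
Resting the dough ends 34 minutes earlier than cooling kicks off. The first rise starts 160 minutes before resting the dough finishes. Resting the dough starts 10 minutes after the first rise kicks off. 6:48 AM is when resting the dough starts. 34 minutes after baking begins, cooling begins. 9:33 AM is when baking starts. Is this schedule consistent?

No

Cooling starts at 9:33 AM + 34 min = 10:07 AM.
Resting the dough ends at 10:07 AM − 34 min = 9:33 AM.
The first rise starts at 9:33 AM − 160 min = 6:53 AM.
Resting the dough starts at 6:53 AM + 10 min = 7:03 AM.
But resting the dough is also said to start at 6:48 AM — a 15-minute conflict.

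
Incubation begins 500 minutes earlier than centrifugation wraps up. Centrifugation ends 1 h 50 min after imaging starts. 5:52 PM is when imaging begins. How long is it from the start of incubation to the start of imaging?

Centrifugation ends at 5:52 PM + 110 min = 7:42 PM.
Incubation starts at 7:42 PM − 500 min = 11:22 AM.
From 11:22 AM to 5:52 PM is 6 h 30 min.

6 h 30 min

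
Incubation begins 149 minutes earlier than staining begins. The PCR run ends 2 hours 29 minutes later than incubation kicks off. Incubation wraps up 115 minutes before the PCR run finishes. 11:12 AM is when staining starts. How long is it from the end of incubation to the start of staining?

Incubation starts at 11:12 AM − 149 min = 8:43 AM.
The PCR run ends at 8:43 AM + 149 min = 11:12 AM.
Incubation ends at 11:12 AM − 115 min = 9:17 AM.
From 9:17 AM to 11:12 AM is 1 hour 55 minutes.

1 hour 55 minutes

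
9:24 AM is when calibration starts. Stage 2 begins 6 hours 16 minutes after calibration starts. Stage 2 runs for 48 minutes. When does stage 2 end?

4:28 PM

Stage 2 starts at 9:24 AM + 376 min = 3:40 PM.
Stage 2 ends at 3:40 PM + 48 min = 4:28 PM.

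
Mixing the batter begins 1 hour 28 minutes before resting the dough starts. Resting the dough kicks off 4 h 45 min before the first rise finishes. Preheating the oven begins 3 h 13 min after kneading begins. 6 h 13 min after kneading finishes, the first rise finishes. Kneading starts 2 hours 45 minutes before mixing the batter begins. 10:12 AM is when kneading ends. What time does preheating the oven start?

10:40 AM

The first rise ends at 10:12 AM + 373 min = 4:25 PM.
Resting the dough starts at 4:25 PM − 285 min = 11:40 AM.
Mixing the batter starts at 11:40 AM − 88 min = 10:12 AM.
Kneading starts at 10:12 AM − 165 min = 7:27 AM.
Preheating the oven starts at 7:27 AM + 193 min = 10:40 AM.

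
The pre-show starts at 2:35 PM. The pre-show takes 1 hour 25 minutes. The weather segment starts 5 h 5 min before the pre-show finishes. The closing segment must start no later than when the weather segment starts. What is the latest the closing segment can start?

10:55 AM

The pre-show ends at 2:35 PM + 85 min = 4:00 PM.
The weather segment starts at 4:00 PM − 305 min = 10:55 AM.
The closing segment is bounded by the weather segment, so the latest it can start is 10:55 AM.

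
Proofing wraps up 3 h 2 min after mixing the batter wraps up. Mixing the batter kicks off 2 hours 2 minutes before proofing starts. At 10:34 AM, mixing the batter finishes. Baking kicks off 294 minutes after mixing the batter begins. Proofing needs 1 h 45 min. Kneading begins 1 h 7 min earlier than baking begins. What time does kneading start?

Proofing ends at 10:34 AM + 182 min = 1:36 PM.
Proofing starts at 1:36 PM − 105 min = 11:51 AM.
Mixing the batter starts at 11:51 AM − 122 min = 9:49 AM.
Baking starts at 9:49 AM + 294 min = 2:43 PM.
Kneading starts at 2:43 PM − 67 min = 1:36 PM.

1:36 PM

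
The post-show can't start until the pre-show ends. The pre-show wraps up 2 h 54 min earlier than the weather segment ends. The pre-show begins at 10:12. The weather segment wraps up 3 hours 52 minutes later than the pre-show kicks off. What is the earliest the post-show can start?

11:10

The weather segment ends at 10:12 + 232 min = 14:04.
The pre-show ends at 14:04 − 174 min = 11:10.
The post-show is bounded by the pre-show, so the earliest it can start is 11:10.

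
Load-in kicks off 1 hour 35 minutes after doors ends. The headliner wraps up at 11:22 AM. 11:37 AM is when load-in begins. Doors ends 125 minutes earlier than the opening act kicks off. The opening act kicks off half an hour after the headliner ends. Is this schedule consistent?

The opening act starts at 11:22 AM + 30 min = 11:52 AM.
Doors ends at 11:52 AM − 125 min = 9:47 AM.
Load-in starts at 9:47 AM + 95 min = 11:22 AM.
But load-in is also said to start at 11:37 AM — a 15-minute conflict.

No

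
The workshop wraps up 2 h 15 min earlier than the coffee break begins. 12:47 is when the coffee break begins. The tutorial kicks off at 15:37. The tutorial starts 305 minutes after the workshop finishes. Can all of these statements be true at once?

The workshop ends at 12:47 − 135 min = 10:32.
The tutorial starts at 10:32 + 305 min = 15:37.
That matches the stated 15:37, so the schedule is consistent.

Yes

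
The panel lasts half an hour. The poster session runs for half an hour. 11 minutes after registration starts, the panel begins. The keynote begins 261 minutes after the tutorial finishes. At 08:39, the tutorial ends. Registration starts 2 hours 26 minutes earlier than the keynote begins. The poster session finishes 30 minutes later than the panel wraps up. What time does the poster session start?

The keynote starts at 08:39 + 261 min = 13:00.
Registration starts at 13:00 − 146 min = 10:34.
The panel starts at 10:34 + 11 min = 10:45.
The panel ends at 10:45 + 30 min = 11:15.
The poster session ends at 11:15 + 30 min = 11:45.
The poster session starts at 11:45 − 30 min = 11:15.

11:15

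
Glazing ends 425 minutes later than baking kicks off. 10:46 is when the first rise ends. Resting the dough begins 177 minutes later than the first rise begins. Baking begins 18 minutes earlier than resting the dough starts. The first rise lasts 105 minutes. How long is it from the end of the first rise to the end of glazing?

479 minutes

The first rise starts at 10:46 − 105 min = 09:01.
Resting the dough starts at 09:01 + 177 min = 11:58.
Baking starts at 11:58 − 18 min = 11:40.
Glazing ends at 11:40 + 425 min = 18:45.
From 10:46 to 18:45 is 479 minutes.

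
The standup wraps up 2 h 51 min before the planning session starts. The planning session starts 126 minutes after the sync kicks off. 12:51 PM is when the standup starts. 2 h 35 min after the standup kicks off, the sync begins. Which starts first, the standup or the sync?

the standup

The sync starts at 12:51 PM + 155 min = 3:26 PM.
The standup starts at 12:51 PM and the sync starts at 3:26 PM, so the standup is first.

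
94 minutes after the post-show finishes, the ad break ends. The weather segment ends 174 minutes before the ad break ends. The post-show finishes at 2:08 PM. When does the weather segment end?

The ad break ends at 2:08 PM + 94 min = 3:42 PM.
The weather segment ends at 3:42 PM − 174 min = 12:48 PM.

12:48 PM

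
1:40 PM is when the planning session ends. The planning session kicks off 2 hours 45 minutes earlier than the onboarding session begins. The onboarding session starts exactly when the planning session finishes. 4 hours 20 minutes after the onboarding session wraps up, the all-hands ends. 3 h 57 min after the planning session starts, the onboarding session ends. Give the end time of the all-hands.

7:12 PM

The onboarding session starts at 1:40 PM.
The planning session starts at 1:40 PM − 165 min = 10:55 AM.
The onboarding session ends at 10:55 AM + 237 min = 2:52 PM.
The all-hands ends at 2:52 PM + 260 min = 7:12 PM.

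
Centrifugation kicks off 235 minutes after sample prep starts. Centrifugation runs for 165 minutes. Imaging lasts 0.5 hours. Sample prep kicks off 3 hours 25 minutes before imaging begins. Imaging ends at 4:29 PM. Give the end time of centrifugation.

Imaging starts at 4:29 PM − 30 min = 3:59 PM.
Sample prep starts at 3:59 PM − 205 min = 12:34 PM.
Centrifugation starts at 12:34 PM + 235 min = 4:29 PM.
Centrifugation ends at 4:29 PM + 165 min = 7:14 PM.

7:14 PM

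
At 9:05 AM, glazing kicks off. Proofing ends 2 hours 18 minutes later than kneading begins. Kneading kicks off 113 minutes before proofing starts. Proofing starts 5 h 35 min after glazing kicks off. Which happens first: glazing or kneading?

glazing

Proofing starts at 9:05 AM + 335 min = 2:40 PM.
Kneading starts at 2:40 PM − 113 min = 12:47 PM.
Glazing starts at 9:05 AM and kneading starts at 12:47 PM, so glazing is first.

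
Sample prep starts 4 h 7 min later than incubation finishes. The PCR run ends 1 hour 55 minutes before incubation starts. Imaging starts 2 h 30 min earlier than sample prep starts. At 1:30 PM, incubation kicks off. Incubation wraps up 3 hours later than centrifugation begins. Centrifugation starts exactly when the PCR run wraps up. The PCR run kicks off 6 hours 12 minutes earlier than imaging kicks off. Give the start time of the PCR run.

10:00 AM

The PCR run ends at 1:30 PM − 115 min = 11:35 AM.
So centrifugation starts at 11:35 AM.
Incubation ends at 11:35 AM + 180 min = 2:35 PM.
Sample prep starts at 2:35 PM + 247 min = 6:42 PM.
Imaging starts at 6:42 PM − 150 min = 4:12 PM.
The PCR run starts at 4:12 PM − 372 min = 10:00 AM.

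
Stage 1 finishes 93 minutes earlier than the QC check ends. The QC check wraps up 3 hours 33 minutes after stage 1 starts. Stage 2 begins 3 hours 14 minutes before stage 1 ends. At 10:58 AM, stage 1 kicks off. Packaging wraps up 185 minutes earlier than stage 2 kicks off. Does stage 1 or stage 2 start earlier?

The QC check ends at 10:58 AM + 213 min = 2:31 PM.
Stage 1 ends at 2:31 PM − 93 min = 12:58 PM.
Stage 2 starts at 12:58 PM − 194 min = 9:44 AM.
Stage 1 starts at 10:58 AM and stage 2 starts at 9:44 AM, so stage 2 is first.

stage 2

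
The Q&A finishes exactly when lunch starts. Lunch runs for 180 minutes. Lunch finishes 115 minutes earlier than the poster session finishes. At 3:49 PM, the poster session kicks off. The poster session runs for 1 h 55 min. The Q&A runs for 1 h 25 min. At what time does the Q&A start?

The poster session ends at 3:49 PM + 115 min = 5:44 PM.
Lunch ends at 5:44 PM − 115 min = 3:49 PM.
Lunch starts at 3:49 PM − 180 min = 12:49 PM.
So the Q&A ends at 12:49 PM.
The Q&A starts at 12:49 PM − 85 min = 11:24 AM.

11:24 AM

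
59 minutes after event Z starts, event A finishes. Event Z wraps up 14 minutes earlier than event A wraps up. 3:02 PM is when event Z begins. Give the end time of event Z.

3:47 PM

Event A ends at 3:02 PM + 59 min = 4:01 PM.
Event Z ends at 4:01 PM − 14 min = 3:47 PM.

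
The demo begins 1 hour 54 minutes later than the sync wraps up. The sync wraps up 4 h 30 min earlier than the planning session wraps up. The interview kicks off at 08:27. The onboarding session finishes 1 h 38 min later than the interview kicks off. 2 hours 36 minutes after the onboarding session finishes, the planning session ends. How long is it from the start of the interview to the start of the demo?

1 hour 38 minutes

The onboarding session ends at 08:27 + 98 min = 10:05.
The planning session ends at 10:05 + 156 min = 12:41.
The sync ends at 12:41 − 270 min = 08:11.
The demo starts at 08:11 + 114 min = 10:05.
From 08:27 to 10:05 is 1 hour 38 minutes.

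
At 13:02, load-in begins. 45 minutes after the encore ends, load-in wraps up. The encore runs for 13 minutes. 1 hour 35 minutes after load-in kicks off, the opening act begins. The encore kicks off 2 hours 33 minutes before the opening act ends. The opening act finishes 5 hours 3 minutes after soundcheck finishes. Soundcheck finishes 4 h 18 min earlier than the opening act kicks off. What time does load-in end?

13:47

The opening act starts at 13:02 + 95 min = 14:37.
Soundcheck ends at 14:37 − 258 min = 10:19.
The opening act ends at 10:19 + 303 min = 15:22.
The encore starts at 15:22 − 153 min = 12:49.
The encore ends at 12:49 + 13 min = 13:02.
Load-in ends at 13:02 + 45 min = 13:47.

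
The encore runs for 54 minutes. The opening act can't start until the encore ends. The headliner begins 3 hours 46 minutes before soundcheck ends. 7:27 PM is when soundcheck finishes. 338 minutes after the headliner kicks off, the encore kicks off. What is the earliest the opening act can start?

10:13 PM

The headliner starts at 7:27 PM − 226 min = 3:41 PM.
The encore starts at 3:41 PM + 338 min = 9:19 PM.
The encore ends at 9:19 PM + 54 min = 10:13 PM.
The opening act is bounded by the encore, so the earliest it can start is 10:13 PM.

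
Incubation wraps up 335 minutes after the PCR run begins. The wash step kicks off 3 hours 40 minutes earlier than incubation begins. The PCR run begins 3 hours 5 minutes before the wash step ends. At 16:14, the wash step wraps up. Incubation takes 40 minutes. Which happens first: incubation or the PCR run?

The PCR run starts at 16:14 − 185 min = 13:09.
Incubation ends at 13:09 + 335 min = 18:44.
Incubation starts at 18:44 − 40 min = 18:04.
Incubation starts at 18:04 and the PCR run starts at 13:09, so the PCR run is first.

the PCR run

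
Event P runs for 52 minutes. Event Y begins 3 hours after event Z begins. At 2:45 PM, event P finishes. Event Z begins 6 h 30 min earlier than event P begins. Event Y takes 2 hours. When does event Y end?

Event P starts at 2:45 PM − 52 min = 1:53 PM.
Event Z starts at 1:53 PM − 390 min = 7:23 AM.
Event Y starts at 7:23 AM + 180 min = 10:23 AM.
Event Y ends at 10:23 AM + 120 min = 12:23 PM.

12:23 PM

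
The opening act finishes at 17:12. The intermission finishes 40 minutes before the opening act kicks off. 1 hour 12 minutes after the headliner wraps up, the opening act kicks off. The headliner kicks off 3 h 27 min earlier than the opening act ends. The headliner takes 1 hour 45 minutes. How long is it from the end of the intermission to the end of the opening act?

1 hour 10 minutes

The headliner starts at 17:12 − 207 min = 13:45.
The headliner ends at 13:45 + 105 min = 15:30.
The opening act starts at 15:30 + 72 min = 16:42.
The intermission ends at 16:42 − 40 min = 16:02.
From 16:02 to 17:12 is 1 hour 10 minutes.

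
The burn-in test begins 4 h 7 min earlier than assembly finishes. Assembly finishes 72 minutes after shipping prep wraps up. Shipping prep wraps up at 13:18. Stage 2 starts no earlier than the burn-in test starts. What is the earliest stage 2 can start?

Assembly ends at 13:18 + 72 min = 14:30.
The burn-in test starts at 14:30 − 247 min = 10:23.
Stage 2 is bounded by the burn-in test, so the earliest it can start is 10:23.

10:23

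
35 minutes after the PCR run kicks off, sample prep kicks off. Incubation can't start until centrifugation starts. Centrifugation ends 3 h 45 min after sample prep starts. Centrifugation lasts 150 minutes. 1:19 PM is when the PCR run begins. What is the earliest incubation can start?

Sample prep starts at 1:19 PM + 35 min = 1:54 PM.
Centrifugation ends at 1:54 PM + 225 min = 5:39 PM.
Centrifugation starts at 5:39 PM − 150 min = 3:09 PM.
Incubation is bounded by centrifugation, so the earliest it can start is 3:09 PM.

3:09 PM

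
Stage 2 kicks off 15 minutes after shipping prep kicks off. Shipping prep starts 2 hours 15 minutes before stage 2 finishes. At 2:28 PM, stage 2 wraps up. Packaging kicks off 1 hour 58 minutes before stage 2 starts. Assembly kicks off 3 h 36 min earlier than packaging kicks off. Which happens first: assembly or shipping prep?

assembly

Shipping prep starts at 2:28 PM − 135 min = 12:13 PM.
Stage 2 starts at 12:13 PM + 15 min = 12:28 PM.
Packaging starts at 12:28 PM − 118 min = 10:30 AM.
Assembly starts at 10:30 AM − 216 min = 6:54 AM.
Assembly starts at 6:54 AM and shipping prep starts at 12:13 PM, so assembly is first.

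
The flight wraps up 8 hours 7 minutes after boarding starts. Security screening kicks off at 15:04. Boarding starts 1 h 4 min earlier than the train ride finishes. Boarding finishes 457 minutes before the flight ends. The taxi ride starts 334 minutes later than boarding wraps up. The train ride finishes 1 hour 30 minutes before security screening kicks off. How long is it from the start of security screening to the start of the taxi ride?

The train ride ends at 15:04 − 90 min = 13:34.
Boarding starts at 13:34 − 64 min = 12:30.
The flight ends at 12:30 + 487 min = 20:37.
Boarding ends at 20:37 − 457 min = 13:00.
The taxi ride starts at 13:00 + 334 min = 18:34.
From 15:04 to 18:34 is 210 minutes.

210 minutes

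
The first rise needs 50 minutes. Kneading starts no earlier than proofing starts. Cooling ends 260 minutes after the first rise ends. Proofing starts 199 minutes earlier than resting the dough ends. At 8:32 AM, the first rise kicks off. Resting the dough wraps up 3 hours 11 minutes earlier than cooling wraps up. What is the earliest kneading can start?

The first rise ends at 8:32 AM + 50 min = 9:22 AM.
Cooling ends at 9:22 AM + 260 min = 1:42 PM.
Resting the dough ends at 1:42 PM − 191 min = 10:31 AM.
Proofing starts at 10:31 AM − 199 min = 7:12 AM.
Kneading is bounded by proofing, so the earliest it can start is 7:12 AM.

7:12 AM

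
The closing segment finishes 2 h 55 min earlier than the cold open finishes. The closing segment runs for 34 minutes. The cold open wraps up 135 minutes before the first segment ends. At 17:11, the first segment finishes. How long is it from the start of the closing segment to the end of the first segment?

The cold open ends at 17:11 − 135 min = 14:56.
The closing segment ends at 14:56 − 175 min = 12:01.
The closing segment starts at 12:01 − 34 min = 11:27.
From 11:27 to 17:11 is 344 minutes.

344 minutes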